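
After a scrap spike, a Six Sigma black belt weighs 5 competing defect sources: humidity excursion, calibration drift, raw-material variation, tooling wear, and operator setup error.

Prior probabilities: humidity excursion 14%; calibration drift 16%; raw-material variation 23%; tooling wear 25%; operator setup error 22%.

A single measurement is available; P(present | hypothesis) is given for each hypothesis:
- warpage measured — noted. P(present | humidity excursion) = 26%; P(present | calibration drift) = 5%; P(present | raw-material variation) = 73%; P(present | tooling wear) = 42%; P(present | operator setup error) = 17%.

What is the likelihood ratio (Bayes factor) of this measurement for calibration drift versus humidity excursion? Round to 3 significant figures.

0.192

Likelihood of this measurement under each hypothesis:
  calibration drift: 0.05
  humidity excursion: 0.26
Bayes factor = 0.05 / 0.26 ≈ 0.192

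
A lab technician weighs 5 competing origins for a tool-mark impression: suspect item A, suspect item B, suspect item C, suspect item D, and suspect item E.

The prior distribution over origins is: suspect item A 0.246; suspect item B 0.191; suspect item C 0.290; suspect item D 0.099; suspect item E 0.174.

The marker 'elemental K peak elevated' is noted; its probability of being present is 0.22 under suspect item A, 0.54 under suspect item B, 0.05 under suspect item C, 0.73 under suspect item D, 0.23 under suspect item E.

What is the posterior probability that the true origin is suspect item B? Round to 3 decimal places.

For each hypothesis, the unnormalized posterior weight is prior × likelihood:
  suspect item A: 0.246 × 0.22 = 0.05412
  suspect item B: 0.191 × 0.54 = 0.10314
  suspect item C: 0.290 × 0.05 = 0.0145
  suspect item D: 0.099 × 0.73 = 0.07227
  suspect item E: 0.174 × 0.23 = 0.04002
The unnormalized weights sum to 0.28405.
P(suspect item B | evidence) = 0.10314 / 0.28405 ≈ 0.363.

0.363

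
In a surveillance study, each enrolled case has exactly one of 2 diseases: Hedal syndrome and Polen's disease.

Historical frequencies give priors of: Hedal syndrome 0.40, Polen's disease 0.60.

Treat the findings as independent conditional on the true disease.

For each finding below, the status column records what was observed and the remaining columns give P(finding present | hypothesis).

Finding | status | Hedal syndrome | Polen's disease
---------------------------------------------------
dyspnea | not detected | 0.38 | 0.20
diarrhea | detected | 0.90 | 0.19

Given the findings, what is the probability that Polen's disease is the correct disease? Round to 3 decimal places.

0.290

For each hypothesis, the unnormalized posterior weight is prior × product of the finding likelihoods (using 1 − P(present | H) for each absent finding):
  Hedal syndrome: 0.40 × (1 − 0.38) × 0.90 = 0.2232
  Polen's disease: 0.60 × (1 − 0.20) × 0.19 = 0.0912
The unnormalized weights sum to 0.3144.
P(Polen's disease | evidence) = 0.0912 / 0.3144 ≈ 0.290.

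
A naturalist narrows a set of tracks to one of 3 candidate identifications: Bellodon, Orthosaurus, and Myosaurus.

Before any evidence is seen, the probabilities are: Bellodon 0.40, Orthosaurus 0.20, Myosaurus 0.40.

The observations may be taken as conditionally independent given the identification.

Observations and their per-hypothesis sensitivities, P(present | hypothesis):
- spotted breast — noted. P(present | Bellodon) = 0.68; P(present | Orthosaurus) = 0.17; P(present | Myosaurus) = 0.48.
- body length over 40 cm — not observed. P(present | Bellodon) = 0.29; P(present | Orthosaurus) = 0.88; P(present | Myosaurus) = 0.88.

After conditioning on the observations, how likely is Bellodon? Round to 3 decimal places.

0.877

For each hypothesis, the unnormalized posterior weight is prior × product of the observation likelihoods (using 1 − P(present | H) for each absent observation):
  Bellodon: 0.40 × 0.68 × (1 − 0.29) = 0.19312
  Orthosaurus: 0.20 × 0.17 × (1 − 0.88) = 0.00408
  Myosaurus: 0.40 × 0.48 × (1 − 0.88) = 0.02304
Marginal likelihood of the evidence = 0.22024.
P(Bellodon | evidence) = 0.19312 / 0.22024 ≈ 0.877.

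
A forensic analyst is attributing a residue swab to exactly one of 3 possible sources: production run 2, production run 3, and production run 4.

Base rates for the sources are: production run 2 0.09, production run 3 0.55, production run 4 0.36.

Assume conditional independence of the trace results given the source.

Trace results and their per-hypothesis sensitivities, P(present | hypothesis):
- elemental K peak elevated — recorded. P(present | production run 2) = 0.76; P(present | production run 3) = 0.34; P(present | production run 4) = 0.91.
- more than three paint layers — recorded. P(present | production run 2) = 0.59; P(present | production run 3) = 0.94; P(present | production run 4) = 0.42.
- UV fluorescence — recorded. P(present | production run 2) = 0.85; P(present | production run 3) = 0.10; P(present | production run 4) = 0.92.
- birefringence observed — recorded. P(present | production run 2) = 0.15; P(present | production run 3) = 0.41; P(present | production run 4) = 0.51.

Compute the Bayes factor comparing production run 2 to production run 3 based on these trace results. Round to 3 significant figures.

Joint likelihood of the trace result pattern under each hypothesis:
  production run 2: 0.76 × 0.59 × 0.85 × 0.15 = 0.057171
  production run 3: 0.34 × 0.94 × 0.10 × 0.41 = 0.013104
Bayes factor = 0.057171 / 0.013104 ≈ 4.36

4.36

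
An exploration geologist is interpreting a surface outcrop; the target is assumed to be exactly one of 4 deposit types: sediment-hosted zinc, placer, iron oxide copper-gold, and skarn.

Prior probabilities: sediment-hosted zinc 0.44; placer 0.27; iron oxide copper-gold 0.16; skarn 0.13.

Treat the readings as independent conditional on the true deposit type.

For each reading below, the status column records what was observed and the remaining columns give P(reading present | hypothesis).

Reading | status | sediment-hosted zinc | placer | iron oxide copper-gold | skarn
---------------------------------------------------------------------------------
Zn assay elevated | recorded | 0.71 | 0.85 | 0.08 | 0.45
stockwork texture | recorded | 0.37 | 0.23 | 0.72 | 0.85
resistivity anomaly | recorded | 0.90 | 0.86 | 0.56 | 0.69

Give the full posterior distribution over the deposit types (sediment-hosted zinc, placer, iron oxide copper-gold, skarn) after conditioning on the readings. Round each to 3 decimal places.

For each hypothesis, the unnormalized posterior weight is prior × product of the reading likelihoods:
  sediment-hosted zinc: 0.44 × 0.71 × 0.37 × 0.90 = 0.10403
  placer: 0.27 × 0.85 × 0.23 × 0.86 = 0.045395
  iron oxide copper-gold: 0.16 × 0.08 × 0.72 × 0.56 = 0.005161
  skarn: 0.13 × 0.45 × 0.85 × 0.69 = 0.03431
Normalizing constant Z = 0.10403 + 0.045395 + 0.005161 + 0.03431 = 0.1889.
P(sediment-hosted zinc | evidence) = 0.10403 / 0.1889 ≈ 0.551
P(placer | evidence) = 0.045395 / 0.1889 ≈ 0.240
P(iron oxide copper-gold | evidence) = 0.005161 / 0.1889 ≈ 0.027
P(skarn | evidence) = 0.03431 / 0.1889 ≈ 0.182

0.551, 0.240, 0.027, 0.182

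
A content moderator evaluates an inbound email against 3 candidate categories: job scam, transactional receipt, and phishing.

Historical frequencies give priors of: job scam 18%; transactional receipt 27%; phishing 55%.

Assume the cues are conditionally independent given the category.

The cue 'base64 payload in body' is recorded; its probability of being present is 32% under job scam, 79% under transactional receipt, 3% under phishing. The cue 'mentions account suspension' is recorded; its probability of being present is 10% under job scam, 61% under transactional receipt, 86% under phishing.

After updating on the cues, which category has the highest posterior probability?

By Bayes' rule with conditional independence, the unnormalized weight for each hypothesis is prior × ∏ likelihoods:
  job scam: 0.18 × 0.32 × 0.10 = 0.00576
  transactional receipt: 0.27 × 0.79 × 0.61 = 0.13011
  phishing: 0.55 × 0.03 × 0.86 = 0.01419
Normalizing constant Z = 0.00576 + 0.13011 + 0.01419 = 0.15006.
P(job scam | evidence) ≈ 0.00576 / 0.15006 ≈ 0.038
P(transactional receipt | evidence) ≈ 0.13011 / 0.15006 ≈ 0.867
P(phishing | evidence) ≈ 0.01419 / 0.15006 ≈ 0.095
The largest is 0.867, so transactional receipt is most probable.

transactional receipt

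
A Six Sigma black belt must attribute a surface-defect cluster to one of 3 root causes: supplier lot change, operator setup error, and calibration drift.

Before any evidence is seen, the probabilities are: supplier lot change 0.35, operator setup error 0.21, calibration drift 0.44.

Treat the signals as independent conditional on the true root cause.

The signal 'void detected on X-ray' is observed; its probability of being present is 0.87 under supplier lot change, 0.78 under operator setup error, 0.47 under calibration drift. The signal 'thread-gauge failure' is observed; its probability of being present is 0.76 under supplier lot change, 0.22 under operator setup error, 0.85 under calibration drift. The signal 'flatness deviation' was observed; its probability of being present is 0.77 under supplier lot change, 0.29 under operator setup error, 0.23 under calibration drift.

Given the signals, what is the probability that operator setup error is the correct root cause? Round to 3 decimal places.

Multiply each prior by the joint likelihood of the signal pattern:
  supplier lot change: 0.35 × 0.87 × 0.76 × 0.77 = 0.17819
  operator setup error: 0.21 × 0.78 × 0.22 × 0.29 = 0.01045
  calibration drift: 0.44 × 0.47 × 0.85 × 0.23 = 0.040429
Marginal likelihood of the evidence = 0.22907.
P(operator setup error | evidence) = 0.01045 / 0.22907 ≈ 0.046.

0.046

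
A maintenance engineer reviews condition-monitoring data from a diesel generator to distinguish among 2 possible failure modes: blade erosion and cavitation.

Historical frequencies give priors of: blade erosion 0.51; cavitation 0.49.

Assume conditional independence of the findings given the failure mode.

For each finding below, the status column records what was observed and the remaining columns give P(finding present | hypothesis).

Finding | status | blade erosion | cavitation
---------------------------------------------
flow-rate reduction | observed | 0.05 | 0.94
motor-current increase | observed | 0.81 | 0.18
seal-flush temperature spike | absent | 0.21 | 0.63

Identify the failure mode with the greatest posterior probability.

For each hypothesis, the unnormalized posterior weight is prior × product of the finding likelihoods (using 1 − P(present | H) for each absent finding):
  blade erosion: 0.51 × 0.05 × 0.81 × (1 − 0.21) = 0.016317
  cavitation: 0.49 × 0.94 × 0.18 × (1 − 0.63) = 0.030676
The unnormalized weights sum to 0.046993.
P(blade erosion | evidence) ≈ 0.016317 / 0.046993 ≈ 0.347
P(cavitation | evidence) ≈ 0.030676 / 0.046993 ≈ 0.653
The largest is 0.653, so cavitation is most probable.

cavitation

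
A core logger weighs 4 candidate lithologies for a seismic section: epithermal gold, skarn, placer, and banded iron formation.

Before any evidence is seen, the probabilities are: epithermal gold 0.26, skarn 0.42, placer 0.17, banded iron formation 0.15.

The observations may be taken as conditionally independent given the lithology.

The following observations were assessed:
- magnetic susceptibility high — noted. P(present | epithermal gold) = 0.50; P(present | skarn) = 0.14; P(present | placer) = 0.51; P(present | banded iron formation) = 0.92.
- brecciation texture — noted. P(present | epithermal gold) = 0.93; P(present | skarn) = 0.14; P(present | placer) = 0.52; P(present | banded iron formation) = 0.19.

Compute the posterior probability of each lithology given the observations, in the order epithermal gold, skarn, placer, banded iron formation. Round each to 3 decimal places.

By Bayes' rule with conditional independence, the unnormalized weight for each hypothesis is prior × ∏ likelihoods:
  epithermal gold: 0.26 × 0.50 × 0.93 = 0.1209
  skarn: 0.42 × 0.14 × 0.14 = 0.008232
  placer: 0.17 × 0.51 × 0.52 = 0.045084
  banded iron formation: 0.15 × 0.92 × 0.19 = 0.02622
Normalizing constant Z = 0.1209 + 0.008232 + 0.045084 + 0.02622 = 0.20044.
P(epithermal gold | evidence) = 0.1209 / 0.20044 ≈ 0.603
P(skarn | evidence) = 0.008232 / 0.20044 ≈ 0.041
P(placer | evidence) = 0.045084 / 0.20044 ≈ 0.225
P(banded iron formation | evidence) = 0.02622 / 0.20044 ≈ 0.131

0.603, 0.041, 0.225, 0.131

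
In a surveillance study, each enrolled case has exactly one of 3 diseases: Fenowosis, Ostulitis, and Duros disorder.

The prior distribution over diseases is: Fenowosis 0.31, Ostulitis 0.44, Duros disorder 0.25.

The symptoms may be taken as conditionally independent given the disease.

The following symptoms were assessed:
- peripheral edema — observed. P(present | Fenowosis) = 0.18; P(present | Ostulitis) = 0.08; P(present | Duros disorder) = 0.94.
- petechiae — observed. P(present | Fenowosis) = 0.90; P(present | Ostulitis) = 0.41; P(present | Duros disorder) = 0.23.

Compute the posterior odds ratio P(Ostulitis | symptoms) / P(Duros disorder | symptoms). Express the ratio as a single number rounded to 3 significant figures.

Unnormalized posterior weight (prior times the symptom likelihoods) for each of the two hypotheses:
  Ostulitis: 0.44 × 0.08 × 0.41 = 0.014432
  Duros disorder: 0.25 × 0.94 × 0.23 = 0.05405
Posterior odds = 0.014432 / 0.05405 ≈ 0.267.

0.267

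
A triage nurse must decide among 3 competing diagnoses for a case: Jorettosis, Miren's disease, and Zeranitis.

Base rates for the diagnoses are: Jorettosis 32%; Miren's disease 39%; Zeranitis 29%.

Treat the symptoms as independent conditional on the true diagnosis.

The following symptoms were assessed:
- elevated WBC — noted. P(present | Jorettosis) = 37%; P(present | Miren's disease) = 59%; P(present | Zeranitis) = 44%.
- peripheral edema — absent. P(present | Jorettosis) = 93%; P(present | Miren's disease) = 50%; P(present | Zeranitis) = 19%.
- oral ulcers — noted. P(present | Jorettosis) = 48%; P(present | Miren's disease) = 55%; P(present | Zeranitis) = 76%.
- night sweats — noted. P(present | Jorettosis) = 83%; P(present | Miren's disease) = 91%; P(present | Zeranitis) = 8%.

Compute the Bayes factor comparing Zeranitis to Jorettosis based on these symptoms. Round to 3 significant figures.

Joint likelihood of the symptom pattern under each hypothesis (using 1 − P(present | H) for each absent symptom):
  Zeranitis: 0.44 × (1 − 0.19) × 0.76 × 0.08 = 0.021669
  Jorettosis: 0.37 × (1 − 0.93) × 0.48 × 0.83 = 0.010319
Bayes factor = 0.021669 / 0.010319 ≈ 2.10

2.10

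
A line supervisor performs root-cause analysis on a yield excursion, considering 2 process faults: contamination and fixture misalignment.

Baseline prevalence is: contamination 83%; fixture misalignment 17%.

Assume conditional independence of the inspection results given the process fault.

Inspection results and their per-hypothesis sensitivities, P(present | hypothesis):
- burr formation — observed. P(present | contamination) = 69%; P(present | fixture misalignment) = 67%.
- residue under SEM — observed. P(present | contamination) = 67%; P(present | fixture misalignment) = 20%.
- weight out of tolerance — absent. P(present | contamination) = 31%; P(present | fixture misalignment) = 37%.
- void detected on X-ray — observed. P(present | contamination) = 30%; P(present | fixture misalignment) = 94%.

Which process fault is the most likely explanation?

By Bayes' rule with conditional independence, the unnormalized weight for each hypothesis is prior × ∏ likelihoods (using 1 − P(present | H) for each absent inspection result):
  contamination: 0.83 × 0.69 × 0.67 × (1 − 0.31) × 0.30 = 0.079428
  fixture misalignment: 0.17 × 0.67 × 0.20 × (1 − 0.37) × 0.94 = 0.01349
Marginal likelihood of the evidence = 0.092918.
P(contamination | evidence) ≈ 0.079428 / 0.092918 ≈ 0.855
P(fixture misalignment | evidence) ≈ 0.01349 / 0.092918 ≈ 0.145
The largest is 0.855, so contamination is most probable.

contamination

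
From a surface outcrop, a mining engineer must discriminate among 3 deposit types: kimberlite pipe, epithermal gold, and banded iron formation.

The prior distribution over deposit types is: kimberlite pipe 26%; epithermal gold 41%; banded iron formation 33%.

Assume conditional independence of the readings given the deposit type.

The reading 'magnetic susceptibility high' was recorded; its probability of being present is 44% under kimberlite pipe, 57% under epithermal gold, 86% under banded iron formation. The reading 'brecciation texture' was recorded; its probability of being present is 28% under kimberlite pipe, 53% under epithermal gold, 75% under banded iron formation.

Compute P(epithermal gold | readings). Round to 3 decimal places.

0.336

Multiply each prior by the joint likelihood of the reading pattern:
  kimberlite pipe: 0.26 × 0.44 × 0.28 = 0.032032
  epithermal gold: 0.41 × 0.57 × 0.53 = 0.12386
  banded iron formation: 0.33 × 0.86 × 0.75 = 0.21285
Normalizing constant Z = 0.032032 + 0.12386 + 0.21285 = 0.36874.
P(epithermal gold | evidence) = 0.12386 / 0.36874 ≈ 0.336.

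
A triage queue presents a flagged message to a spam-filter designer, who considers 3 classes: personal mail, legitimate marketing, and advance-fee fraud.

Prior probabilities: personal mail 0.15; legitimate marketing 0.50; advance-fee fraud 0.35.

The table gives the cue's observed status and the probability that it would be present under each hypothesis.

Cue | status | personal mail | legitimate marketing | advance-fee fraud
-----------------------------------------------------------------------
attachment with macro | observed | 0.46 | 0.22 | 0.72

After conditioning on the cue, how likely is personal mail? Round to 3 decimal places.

For each hypothesis, the unnormalized posterior weight is prior × likelihood:
  personal mail: 0.15 × 0.46 = 0.069
  legitimate marketing: 0.50 × 0.22 = 0.11
  advance-fee fraud: 0.35 × 0.72 = 0.252
Normalizing constant Z = 0.069 + 0.11 + 0.252 = 0.431.
P(personal mail | evidence) = 0.069 / 0.431 ≈ 0.160.

0.160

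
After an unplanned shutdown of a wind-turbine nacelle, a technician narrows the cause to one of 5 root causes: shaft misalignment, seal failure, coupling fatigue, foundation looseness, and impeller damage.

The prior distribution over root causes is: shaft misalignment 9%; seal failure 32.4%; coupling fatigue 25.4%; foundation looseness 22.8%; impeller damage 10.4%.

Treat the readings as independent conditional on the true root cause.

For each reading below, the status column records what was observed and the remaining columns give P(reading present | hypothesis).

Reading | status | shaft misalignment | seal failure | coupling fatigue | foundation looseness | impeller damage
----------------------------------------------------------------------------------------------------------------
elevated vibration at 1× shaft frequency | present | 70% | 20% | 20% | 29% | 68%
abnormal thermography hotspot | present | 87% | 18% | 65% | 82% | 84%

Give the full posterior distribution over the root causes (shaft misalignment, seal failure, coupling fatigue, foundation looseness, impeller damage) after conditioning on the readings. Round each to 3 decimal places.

0.257, 0.055, 0.155, 0.254, 0.279

For each hypothesis, the unnormalized posterior weight is prior × product of the reading likelihoods:
  shaft misalignment: 0.090 × 0.70 × 0.87 = 0.05481
  seal failure: 0.324 × 0.20 × 0.18 = 0.011664
  coupling fatigue: 0.254 × 0.20 × 0.65 = 0.03302
  foundation looseness: 0.228 × 0.29 × 0.82 = 0.054218
  impeller damage: 0.104 × 0.68 × 0.84 = 0.059405
Normalizing constant Z = 0.05481 + 0.011664 + 0.03302 + 0.054218 + 0.059405 = 0.21312.
P(shaft misalignment | evidence) = 0.05481 / 0.21312 ≈ 0.257
P(seal failure | evidence) = 0.011664 / 0.21312 ≈ 0.055
P(coupling fatigue | evidence) = 0.03302 / 0.21312 ≈ 0.155
P(foundation looseness | evidence) = 0.054218 / 0.21312 ≈ 0.254
P(impeller damage | evidence) = 0.059405 / 0.21312 ≈ 0.279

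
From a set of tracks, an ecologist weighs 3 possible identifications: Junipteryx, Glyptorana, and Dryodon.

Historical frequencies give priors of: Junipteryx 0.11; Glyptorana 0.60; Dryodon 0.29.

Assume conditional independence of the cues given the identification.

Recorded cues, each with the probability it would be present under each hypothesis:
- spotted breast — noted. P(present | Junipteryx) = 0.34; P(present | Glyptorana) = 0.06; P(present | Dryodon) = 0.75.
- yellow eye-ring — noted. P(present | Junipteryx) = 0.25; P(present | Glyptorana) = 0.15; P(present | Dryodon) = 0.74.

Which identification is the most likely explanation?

By Bayes' rule with conditional independence, the unnormalized weight for each hypothesis is prior × ∏ likelihoods:
  Junipteryx: 0.11 × 0.34 × 0.25 = 0.00935
  Glyptorana: 0.60 × 0.06 × 0.15 = 0.0054
  Dryodon: 0.29 × 0.75 × 0.74 = 0.16095
The unnormalized weights sum to 0.1757.
P(Junipteryx | evidence) ≈ 0.00935 / 0.1757 ≈ 0.053
P(Glyptorana | evidence) ≈ 0.0054 / 0.1757 ≈ 0.031
P(Dryodon | evidence) ≈ 0.16095 / 0.1757 ≈ 0.916
The largest is 0.916, so Dryodon is most probable.

Dryodon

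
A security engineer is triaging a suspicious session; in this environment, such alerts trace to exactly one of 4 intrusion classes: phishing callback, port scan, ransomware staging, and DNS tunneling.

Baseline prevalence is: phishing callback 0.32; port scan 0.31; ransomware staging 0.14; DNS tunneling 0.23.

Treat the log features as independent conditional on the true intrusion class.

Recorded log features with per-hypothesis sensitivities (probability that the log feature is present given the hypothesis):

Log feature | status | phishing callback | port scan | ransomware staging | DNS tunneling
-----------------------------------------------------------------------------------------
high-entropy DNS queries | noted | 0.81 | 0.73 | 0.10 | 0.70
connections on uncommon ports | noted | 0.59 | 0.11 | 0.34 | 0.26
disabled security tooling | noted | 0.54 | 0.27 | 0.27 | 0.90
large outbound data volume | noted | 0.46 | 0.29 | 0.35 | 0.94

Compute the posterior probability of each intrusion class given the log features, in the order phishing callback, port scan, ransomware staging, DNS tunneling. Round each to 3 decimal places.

By Bayes' rule with conditional independence, the unnormalized weight for each hypothesis is prior × ∏ likelihoods:
  phishing callback: 0.32 × 0.81 × 0.59 × 0.54 × 0.46 = 0.037987
  port scan: 0.31 × 0.73 × 0.11 × 0.27 × 0.29 = 0.0019491
  ransomware staging: 0.14 × 0.10 × 0.34 × 0.27 × 0.35 = 0.00044982
  DNS tunneling: 0.23 × 0.70 × 0.26 × 0.90 × 0.94 = 0.035414
Marginal likelihood of the evidence = 0.0758.
P(phishing callback | evidence) = 0.037987 / 0.0758 ≈ 0.501
P(port scan | evidence) = 0.0019491 / 0.0758 ≈ 0.026
P(ransomware staging | evidence) = 0.00044982 / 0.0758 ≈ 0.006
P(DNS tunneling | evidence) = 0.035414 / 0.0758 ≈ 0.467

0.501, 0.026, 0.006, 0.467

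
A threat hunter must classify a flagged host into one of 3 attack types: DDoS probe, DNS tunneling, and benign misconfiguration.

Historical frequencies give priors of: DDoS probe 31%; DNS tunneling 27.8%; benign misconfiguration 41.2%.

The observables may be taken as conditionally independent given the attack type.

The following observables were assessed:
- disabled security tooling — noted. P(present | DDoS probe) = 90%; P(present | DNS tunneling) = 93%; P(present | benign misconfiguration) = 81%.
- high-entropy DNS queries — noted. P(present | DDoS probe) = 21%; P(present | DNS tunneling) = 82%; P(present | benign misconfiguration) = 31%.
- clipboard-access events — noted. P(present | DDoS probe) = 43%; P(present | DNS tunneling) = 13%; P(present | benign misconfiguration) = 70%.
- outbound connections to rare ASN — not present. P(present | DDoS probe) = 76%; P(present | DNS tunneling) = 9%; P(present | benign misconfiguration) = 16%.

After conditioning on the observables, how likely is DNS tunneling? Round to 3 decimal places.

0.273

For each hypothesis, the unnormalized posterior weight is prior × product of the observable likelihoods (using 1 − P(present | H) for each absent observable):
  DDoS probe: 0.310 × 0.90 × 0.21 × 0.43 × (1 − 0.76) = 0.0060465
  DNS tunneling: 0.278 × 0.93 × 0.82 × 0.13 × (1 − 0.09) = 0.02508
  benign misconfiguration: 0.412 × 0.81 × 0.31 × 0.70 × (1 − 0.16) = 0.06083
The unnormalized weights sum to 0.091957.
P(DNS tunneling | evidence) = 0.02508 / 0.091957 ≈ 0.273.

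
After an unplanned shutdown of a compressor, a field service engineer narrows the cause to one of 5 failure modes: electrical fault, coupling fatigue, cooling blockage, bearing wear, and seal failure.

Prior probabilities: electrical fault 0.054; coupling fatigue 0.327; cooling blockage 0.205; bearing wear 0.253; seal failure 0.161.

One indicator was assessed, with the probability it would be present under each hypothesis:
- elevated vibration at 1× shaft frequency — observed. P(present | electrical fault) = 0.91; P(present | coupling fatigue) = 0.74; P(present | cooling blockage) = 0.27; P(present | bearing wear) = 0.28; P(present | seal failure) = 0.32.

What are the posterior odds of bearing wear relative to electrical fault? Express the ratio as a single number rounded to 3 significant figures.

1.44

Posterior odds equal prior odds times the likelihood ratio; only the two competing hypotheses matter.
  bearing wear: 0.253 × 0.28 = 0.07084
  electrical fault: 0.054 × 0.91 = 0.04914
Posterior odds = 0.07084 / 0.04914 ≈ 1.44.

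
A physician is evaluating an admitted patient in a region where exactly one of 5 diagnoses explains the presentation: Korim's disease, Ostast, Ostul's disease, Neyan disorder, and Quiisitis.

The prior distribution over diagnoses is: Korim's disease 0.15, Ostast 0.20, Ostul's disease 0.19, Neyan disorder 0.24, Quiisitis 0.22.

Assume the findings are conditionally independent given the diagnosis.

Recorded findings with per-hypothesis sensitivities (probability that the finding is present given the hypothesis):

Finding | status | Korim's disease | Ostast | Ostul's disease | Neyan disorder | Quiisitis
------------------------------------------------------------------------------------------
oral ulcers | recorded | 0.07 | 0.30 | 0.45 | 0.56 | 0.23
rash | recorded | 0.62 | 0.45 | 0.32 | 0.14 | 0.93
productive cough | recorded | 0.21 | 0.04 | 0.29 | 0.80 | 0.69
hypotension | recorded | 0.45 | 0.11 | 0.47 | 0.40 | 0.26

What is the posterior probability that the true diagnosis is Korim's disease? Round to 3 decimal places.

Multiply each prior by the joint likelihood of the evidence pattern:
  Korim's disease: 0.15 × 0.07 × 0.62 × 0.21 × 0.45 = 0.0006152
  Ostast: 0.20 × 0.30 × 0.45 × 0.04 × 0.11 = 0.0001188
  Ostul's disease: 0.19 × 0.45 × 0.32 × 0.29 × 0.47 = 0.0037292
  Neyan disorder: 0.24 × 0.56 × 0.14 × 0.80 × 0.40 = 0.0060211
  Quiisitis: 0.22 × 0.23 × 0.93 × 0.69 × 0.26 = 0.0084422
Normalizing constant Z = 0.0006152 + 0.0001188 + 0.0037292 + 0.0060211 + 0.0084422 = 0.018926.
P(Korim's disease | evidence) = 0.0006152 / 0.018926 ≈ 0.033.

0.033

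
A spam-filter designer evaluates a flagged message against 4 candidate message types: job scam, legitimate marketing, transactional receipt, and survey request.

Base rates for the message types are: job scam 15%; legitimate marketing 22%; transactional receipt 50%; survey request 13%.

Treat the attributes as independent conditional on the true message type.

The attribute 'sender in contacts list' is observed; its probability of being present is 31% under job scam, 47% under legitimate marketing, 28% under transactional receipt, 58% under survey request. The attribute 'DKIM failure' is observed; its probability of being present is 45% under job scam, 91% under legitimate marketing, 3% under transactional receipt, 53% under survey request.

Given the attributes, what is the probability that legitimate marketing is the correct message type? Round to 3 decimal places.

By Bayes' rule with conditional independence, the unnormalized weight for each hypothesis is prior × ∏ likelihoods:
  job scam: 0.15 × 0.31 × 0.45 = 0.020925
  legitimate marketing: 0.22 × 0.47 × 0.91 = 0.094094
  transactional receipt: 0.50 × 0.28 × 0.03 = 0.0042
  survey request: 0.13 × 0.58 × 0.53 = 0.039962
Marginal likelihood of the evidence = 0.15918.
P(legitimate marketing | evidence) = 0.094094 / 0.15918 ≈ 0.591.

0.591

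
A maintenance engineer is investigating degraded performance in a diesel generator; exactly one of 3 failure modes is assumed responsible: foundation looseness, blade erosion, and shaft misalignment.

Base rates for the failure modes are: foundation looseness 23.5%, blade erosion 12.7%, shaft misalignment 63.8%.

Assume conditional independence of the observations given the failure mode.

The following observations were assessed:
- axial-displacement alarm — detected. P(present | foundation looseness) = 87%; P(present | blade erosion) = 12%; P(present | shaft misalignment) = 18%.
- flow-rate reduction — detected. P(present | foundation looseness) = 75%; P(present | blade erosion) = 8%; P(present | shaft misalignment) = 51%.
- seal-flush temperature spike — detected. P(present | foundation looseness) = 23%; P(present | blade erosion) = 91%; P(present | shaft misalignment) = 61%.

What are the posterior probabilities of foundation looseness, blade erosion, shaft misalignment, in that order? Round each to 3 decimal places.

0.489, 0.015, 0.495

By Bayes' rule with conditional independence, the unnormalized weight for each hypothesis is prior × ∏ likelihoods:
  foundation looseness: 0.235 × 0.87 × 0.75 × 0.23 = 0.035268
  blade erosion: 0.127 × 0.12 × 0.08 × 0.91 = 0.0011095
  shaft misalignment: 0.638 × 0.18 × 0.51 × 0.61 = 0.035727
Normalizing constant Z = 0.035268 + 0.0011095 + 0.035727 = 0.072104.
P(foundation looseness | evidence) = 0.035268 / 0.072104 ≈ 0.489
P(blade erosion | evidence) = 0.0011095 / 0.072104 ≈ 0.015
P(shaft misalignment | evidence) = 0.035727 / 0.072104 ≈ 0.495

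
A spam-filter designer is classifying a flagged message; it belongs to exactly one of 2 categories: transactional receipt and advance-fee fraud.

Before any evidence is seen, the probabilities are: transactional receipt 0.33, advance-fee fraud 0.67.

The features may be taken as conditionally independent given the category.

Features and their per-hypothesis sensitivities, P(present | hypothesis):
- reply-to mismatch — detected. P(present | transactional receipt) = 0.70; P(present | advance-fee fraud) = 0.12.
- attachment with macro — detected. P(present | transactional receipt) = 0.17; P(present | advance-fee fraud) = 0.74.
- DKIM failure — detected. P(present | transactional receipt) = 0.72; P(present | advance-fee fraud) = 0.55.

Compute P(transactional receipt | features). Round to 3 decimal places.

For each hypothesis, the unnormalized posterior weight is prior × product of the feature likelihoods:
  transactional receipt: 0.33 × 0.70 × 0.17 × 0.72 = 0.028274
  advance-fee fraud: 0.67 × 0.12 × 0.74 × 0.55 = 0.032723
Normalizing constant Z = 0.028274 + 0.032723 = 0.060997.
P(transactional receipt | evidence) = 0.028274 / 0.060997 ≈ 0.464.

0.464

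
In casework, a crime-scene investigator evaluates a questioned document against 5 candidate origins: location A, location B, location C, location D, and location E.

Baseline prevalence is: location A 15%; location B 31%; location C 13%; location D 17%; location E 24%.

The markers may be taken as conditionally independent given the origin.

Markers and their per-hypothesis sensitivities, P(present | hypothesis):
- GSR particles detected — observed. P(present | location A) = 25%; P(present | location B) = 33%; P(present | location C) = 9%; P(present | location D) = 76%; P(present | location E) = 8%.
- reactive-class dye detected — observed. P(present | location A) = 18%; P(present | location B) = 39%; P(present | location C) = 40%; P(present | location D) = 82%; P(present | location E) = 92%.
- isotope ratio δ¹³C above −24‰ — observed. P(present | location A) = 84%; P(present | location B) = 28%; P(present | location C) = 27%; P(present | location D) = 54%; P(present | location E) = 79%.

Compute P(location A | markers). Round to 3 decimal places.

For each hypothesis, the unnormalized posterior weight is prior × product of the marker likelihoods:
  location A: 0.15 × 0.25 × 0.18 × 0.84 = 0.00567
  location B: 0.31 × 0.33 × 0.39 × 0.28 = 0.011171
  location C: 0.13 × 0.09 × 0.40 × 0.27 = 0.0012636
  location D: 0.17 × 0.76 × 0.82 × 0.54 = 0.05721
  location E: 0.24 × 0.08 × 0.92 × 0.79 = 0.013955
Normalizing constant Z = 0.00567 + 0.011171 + 0.0012636 + 0.05721 + 0.013955 = 0.089269.
P(location A | evidence) = 0.00567 / 0.089269 ≈ 0.064.

0.064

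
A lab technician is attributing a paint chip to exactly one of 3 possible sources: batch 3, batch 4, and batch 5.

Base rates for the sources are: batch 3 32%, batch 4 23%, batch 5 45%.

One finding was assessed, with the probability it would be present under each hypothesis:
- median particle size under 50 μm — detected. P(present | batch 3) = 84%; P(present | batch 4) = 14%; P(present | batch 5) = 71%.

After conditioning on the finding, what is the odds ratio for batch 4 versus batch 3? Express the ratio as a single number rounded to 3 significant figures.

Posterior odds equal prior odds times the likelihood ratio; only the two competing hypotheses matter.
  batch 4: 0.23 × 0.14 = 0.0322
  batch 3: 0.32 × 0.84 = 0.2688
Posterior odds = 0.0322 / 0.2688 ≈ 0.120.

0.120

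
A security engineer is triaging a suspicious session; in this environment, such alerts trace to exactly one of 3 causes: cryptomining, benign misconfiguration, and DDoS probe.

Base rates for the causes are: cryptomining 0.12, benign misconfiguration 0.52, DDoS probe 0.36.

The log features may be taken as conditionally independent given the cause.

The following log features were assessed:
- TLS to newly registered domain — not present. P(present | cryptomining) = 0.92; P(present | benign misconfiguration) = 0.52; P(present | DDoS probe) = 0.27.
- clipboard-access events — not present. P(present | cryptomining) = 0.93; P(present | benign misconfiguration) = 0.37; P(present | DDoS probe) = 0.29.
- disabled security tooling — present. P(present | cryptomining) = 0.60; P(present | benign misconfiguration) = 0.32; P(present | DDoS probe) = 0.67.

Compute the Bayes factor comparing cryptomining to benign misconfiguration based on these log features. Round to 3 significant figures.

0.0347

The Bayes factor is the ratio of the joint likelihoods of the log feature pattern under the two hypotheses (using 1 − P(present | H) for each absent log feature).
  cryptomining: (1 − 0.92) × (1 − 0.93) × 0.60 = 0.00336
  benign misconfiguration: (1 − 0.52) × (1 − 0.37) × 0.32 = 0.096768
Bayes factor = 0.00336 / 0.096768 ≈ 0.0347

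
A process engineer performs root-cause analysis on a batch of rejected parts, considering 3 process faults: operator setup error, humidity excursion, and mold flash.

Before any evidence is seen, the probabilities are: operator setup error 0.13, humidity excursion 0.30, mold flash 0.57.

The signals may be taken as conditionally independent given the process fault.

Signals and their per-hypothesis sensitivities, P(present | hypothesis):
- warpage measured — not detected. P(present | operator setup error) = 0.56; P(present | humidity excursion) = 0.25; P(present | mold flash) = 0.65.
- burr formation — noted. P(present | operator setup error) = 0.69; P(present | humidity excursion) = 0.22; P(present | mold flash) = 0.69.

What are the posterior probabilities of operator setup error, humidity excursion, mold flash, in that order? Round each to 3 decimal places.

0.174, 0.218, 0.607

For each hypothesis, the unnormalized posterior weight is prior × product of the signal likelihoods (using 1 − P(present | H) for each absent signal):
  operator setup error: 0.13 × (1 − 0.56) × 0.69 = 0.039468
  humidity excursion: 0.30 × (1 − 0.25) × 0.22 = 0.0495
  mold flash: 0.57 × (1 − 0.65) × 0.69 = 0.13765
Normalizing constant Z = 0.039468 + 0.0495 + 0.13765 = 0.22662.
P(operator setup error | evidence) = 0.039468 / 0.22662 ≈ 0.174
P(humidity excursion | evidence) = 0.0495 / 0.22662 ≈ 0.218
P(mold flash | evidence) = 0.13765 / 0.22662 ≈ 0.607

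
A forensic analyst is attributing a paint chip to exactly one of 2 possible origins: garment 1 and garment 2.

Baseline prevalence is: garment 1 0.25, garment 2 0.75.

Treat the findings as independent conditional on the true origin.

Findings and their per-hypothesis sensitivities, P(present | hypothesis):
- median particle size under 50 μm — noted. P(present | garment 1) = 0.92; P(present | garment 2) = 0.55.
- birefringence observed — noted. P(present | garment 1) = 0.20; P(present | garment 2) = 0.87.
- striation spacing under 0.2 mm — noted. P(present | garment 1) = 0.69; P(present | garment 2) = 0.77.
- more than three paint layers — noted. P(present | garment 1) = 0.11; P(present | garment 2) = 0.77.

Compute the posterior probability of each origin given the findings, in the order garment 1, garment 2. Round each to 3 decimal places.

0.016, 0.984

Multiply each prior by the joint likelihood of the evidence pattern:
  garment 1: 0.25 × 0.92 × 0.20 × 0.69 × 0.11 = 0.0034914
  garment 2: 0.75 × 0.55 × 0.87 × 0.77 × 0.77 = 0.21278
Normalizing constant Z = 0.0034914 + 0.21278 = 0.21627.
P(garment 1 | evidence) = 0.0034914 / 0.21627 ≈ 0.016
P(garment 2 | evidence) = 0.21278 / 0.21627 ≈ 0.984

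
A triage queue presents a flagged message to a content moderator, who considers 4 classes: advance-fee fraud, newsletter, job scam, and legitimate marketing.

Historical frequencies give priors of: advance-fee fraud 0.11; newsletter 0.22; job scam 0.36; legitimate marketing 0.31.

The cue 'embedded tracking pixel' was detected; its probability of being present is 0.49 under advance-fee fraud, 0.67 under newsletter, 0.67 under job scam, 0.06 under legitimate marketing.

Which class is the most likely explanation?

By Bayes' rule, the unnormalized weight for each hypothesis is prior × likelihood:
  advance-fee fraud: 0.11 × 0.49 = 0.0539
  newsletter: 0.22 × 0.67 = 0.1474
  job scam: 0.36 × 0.67 = 0.2412
  legitimate marketing: 0.31 × 0.06 = 0.0186
The unnormalized weights sum to 0.4611.
P(advance-fee fraud | evidence) ≈ 0.0539 / 0.4611 ≈ 0.117
P(newsletter | evidence) ≈ 0.1474 / 0.4611 ≈ 0.320
P(job scam | evidence) ≈ 0.2412 / 0.4611 ≈ 0.523
P(legitimate marketing | evidence) ≈ 0.0186 / 0.4611 ≈ 0.040
The largest is 0.523, so job scam is most probable.

job scam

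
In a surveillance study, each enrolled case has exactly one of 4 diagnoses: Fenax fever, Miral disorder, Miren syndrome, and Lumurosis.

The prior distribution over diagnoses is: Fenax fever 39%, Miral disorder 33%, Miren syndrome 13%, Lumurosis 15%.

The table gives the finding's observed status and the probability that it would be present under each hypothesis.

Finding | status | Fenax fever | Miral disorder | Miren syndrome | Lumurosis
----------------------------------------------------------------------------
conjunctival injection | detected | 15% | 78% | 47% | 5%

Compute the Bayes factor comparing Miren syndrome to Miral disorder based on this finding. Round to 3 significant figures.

0.603

The Bayes factor is the ratio of the two likelihoods.
  Miren syndrome: 0.47
  Miral disorder: 0.78
Bayes factor = 0.47 / 0.78 ≈ 0.603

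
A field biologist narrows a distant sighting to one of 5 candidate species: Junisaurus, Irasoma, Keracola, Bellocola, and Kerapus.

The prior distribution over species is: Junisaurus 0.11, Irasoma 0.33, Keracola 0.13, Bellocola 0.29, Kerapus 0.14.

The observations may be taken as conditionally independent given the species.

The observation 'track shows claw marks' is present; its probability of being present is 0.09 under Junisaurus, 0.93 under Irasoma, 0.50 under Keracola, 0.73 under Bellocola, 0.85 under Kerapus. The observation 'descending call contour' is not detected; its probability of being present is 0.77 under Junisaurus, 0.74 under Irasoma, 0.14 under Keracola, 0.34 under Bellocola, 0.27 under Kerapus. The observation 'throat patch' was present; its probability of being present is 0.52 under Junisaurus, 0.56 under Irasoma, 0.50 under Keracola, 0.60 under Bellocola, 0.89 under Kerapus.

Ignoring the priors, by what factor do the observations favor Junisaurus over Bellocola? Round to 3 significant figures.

0.0372

Joint likelihood of the evidence pattern under each hypothesis (using 1 − P(present | H) for each absent observation):
  Junisaurus: 0.09 × (1 − 0.77) × 0.52 = 0.010764
  Bellocola: 0.73 × (1 − 0.34) × 0.60 = 0.28908
Bayes factor = 0.010764 / 0.28908 ≈ 0.0372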